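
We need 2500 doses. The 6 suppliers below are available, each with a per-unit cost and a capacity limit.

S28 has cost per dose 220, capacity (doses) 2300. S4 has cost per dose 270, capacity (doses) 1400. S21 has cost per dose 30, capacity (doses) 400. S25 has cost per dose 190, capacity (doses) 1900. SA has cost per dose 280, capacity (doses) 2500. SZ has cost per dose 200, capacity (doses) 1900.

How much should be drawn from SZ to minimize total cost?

Use suppliers in increasing cost order.
S21 (30): use full 400 ; 2100 doses to go.
S25 at 190: take all 1900 doses ; 200 still needed.
Take 200 from SZ at 200 to finish.
S28, S4, SA: unused.

200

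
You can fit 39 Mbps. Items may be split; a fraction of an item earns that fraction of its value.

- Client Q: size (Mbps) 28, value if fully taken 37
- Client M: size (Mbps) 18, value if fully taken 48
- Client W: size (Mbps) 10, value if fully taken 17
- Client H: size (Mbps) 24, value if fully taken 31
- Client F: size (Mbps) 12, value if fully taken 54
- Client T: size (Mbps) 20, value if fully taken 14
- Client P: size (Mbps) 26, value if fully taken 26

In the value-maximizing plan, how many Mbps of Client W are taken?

9

Rank by value-to-size ratio: Client F 54/12≈4.5, Client M 48/18≈2.67, Client W 17/10≈1.7, Client Q 37/28≈1.32, Client H 31/24≈1.29, Client P 26/26≈1, Client T 14/20≈0.7.
All 12 Mbps of Client F fit (value 54) — 27 remain.
All 18 Mbps of Client M fit (value 48) — 9 remain.
Fill the last 9 Mbps with part of Client W: 9/10 of it earns 15.3.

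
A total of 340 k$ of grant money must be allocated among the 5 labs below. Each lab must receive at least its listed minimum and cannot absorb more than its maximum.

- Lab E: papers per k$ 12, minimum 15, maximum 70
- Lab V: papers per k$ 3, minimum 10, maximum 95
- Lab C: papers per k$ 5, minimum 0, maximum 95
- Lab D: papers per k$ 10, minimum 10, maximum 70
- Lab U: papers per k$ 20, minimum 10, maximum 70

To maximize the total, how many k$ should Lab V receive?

Meeting every minimum uses 15+10+0+10+10 = 45 k$, leaving 295.
Rank by papers per k$: Lab U 20 > Lab E 12 > Lab D 10 > Lab C 5 > Lab V 3.
Lab U: +60 to 70 (cap) → 235 left.
Lab E: +55 to 70 (cap) → 180 left.
Lab D takes 60 more to reach its cap of 70 → 120 left.
Lab C takes 95 more to reach its cap of 95 → 25 left.
Lab V: +25 (room for 85) → 35. Pool exhausted.

35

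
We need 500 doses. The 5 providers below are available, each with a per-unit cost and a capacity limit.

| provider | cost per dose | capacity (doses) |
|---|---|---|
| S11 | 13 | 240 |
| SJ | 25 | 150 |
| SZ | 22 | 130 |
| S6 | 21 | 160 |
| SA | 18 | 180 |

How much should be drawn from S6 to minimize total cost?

Cheapest first:
Take 240 from S11 at 13 — need 260 more.
SA at 18: take all 180 doses — 80 still needed.
S6 at 21: take 80 of its 160 — requirement met.
SZ, SJ: unused.

80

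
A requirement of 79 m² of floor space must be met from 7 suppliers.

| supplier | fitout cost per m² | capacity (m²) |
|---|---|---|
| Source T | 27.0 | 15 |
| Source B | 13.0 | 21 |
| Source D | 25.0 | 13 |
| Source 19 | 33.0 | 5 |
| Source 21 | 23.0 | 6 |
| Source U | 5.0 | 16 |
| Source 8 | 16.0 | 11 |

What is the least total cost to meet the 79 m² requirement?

Fill from the cheapest supplier first.
Source U (5.0): use full 16 → 63 m² to go.
Take 21 from Source B at 13.0 → need 42 more.
Source 8 (16.0): use full 11 → 31 m² to go.
Take 6 from Source 21 at 23.0 → need 25 more.
Take 13 from Source D at 25.0 → need 12 more.
Source T at 27.0: take 12 of its 15 → requirement met.
Source 19: unused.
Cost = 16×5.0 + 21×13.0 + 11×16.0 + 6×23.0 + 13×25.0 + 12×27.0 = 1316.

1316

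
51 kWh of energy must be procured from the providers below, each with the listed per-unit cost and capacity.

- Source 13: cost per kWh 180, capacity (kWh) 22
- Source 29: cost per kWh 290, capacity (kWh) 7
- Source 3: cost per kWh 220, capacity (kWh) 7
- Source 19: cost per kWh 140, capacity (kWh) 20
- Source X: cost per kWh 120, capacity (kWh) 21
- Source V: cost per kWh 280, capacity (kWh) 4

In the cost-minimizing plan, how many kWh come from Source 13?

Use providers in increasing cost order.
Take 21 from Source X at 120 → need 30 more.
Source 19 at 140: take all 20 kWh → 10 still needed.
Source 13 at 180: take 10 of its 22 → requirement met.
Source 3, Source V, Source 29: unused.

10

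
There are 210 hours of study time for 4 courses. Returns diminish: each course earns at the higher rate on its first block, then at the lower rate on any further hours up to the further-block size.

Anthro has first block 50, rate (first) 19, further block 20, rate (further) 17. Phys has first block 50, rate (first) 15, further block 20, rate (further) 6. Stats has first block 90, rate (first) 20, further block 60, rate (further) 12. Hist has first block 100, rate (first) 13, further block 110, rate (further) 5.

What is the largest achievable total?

Order all 8 blocks by rate: Stats/first 20 > Anthro/first 19 > Anthro/second 17 > Phys/first 15 > Hist/first 13 > Stats/second 12 > Phys/second 6 > Hist/second 5.
Fill Stats first block (90 at 20) — 120 left.
Anthro first at 19: fill all 50 — 70 left.
Anthro/second (17): +20 — 50 left.
Phys/first (15): +50 — 0 left.
Total = 20×90 + 19×50 + 17×20 + 15×50 = 3840.

3840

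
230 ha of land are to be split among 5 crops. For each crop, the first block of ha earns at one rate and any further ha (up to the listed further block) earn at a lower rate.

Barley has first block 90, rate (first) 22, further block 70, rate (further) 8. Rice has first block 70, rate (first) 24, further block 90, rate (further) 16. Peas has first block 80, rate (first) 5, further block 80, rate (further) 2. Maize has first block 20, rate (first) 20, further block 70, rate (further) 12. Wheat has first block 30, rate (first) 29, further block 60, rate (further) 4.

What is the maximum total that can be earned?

Rank every tier by rate: Wheat/first 29 > Rice/first 24 > Barley/first 22 > Maize/first 20 > Rice/second 16 > Maize/second 12 > Barley/second 8 > Peas/first 5 > Wheat/second 4 > Peas/second 2.
Fill Wheat first block (30 at 29) ; 200 left.
Rice first at 24: fill all 70 ; 130 left.
Fill Barley first block (90 at 22) ; 40 left.
Fill Maize first block (20 at 20) ; 20 left.
Rice/second: +20 of 90 at 16; pool empty.
Total = 29×30 + 24×70 + 22×90 + 20×20 + 16×20 = 5250.

5250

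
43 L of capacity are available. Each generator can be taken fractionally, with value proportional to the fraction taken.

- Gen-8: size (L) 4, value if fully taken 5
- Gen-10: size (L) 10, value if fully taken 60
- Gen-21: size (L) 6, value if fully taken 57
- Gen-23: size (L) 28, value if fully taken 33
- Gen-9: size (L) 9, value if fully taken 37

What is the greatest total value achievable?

Sort by value density: Gen-21 57/6≈9.5, Gen-10 60/10≈6, Gen-9 37/9≈4.11, Gen-8 5/4≈1.25, Gen-23 33/28≈1.18.
Take all of Gen-21 (6 L, value 57) → 37 L left.
Take all of Gen-10 (10 L, value 60) → 27 L left.
Gen-9: take in full, 9 L for value 37 → 18 left.
Gen-8: take in full, 4 L for value 5 → 14 left.
Only 14 L remain; take 14/28 of Gen-23 for value 33×14/28 = 16.5.
Total value = 175.5.

175.5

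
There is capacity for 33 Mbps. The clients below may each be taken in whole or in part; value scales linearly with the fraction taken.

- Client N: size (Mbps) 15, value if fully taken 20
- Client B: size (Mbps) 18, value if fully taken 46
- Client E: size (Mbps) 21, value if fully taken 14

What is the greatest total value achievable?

66

Rank by value-to-size ratio: Client B 46/18≈2.56, Client N 20/15≈1.33, Client E 14/21≈0.667.
Client B: take in full, 18 Mbps for value 46 → 15 left.
Client N: take in full, 15 Mbps for value 20 → 0 left.
Total value = 66.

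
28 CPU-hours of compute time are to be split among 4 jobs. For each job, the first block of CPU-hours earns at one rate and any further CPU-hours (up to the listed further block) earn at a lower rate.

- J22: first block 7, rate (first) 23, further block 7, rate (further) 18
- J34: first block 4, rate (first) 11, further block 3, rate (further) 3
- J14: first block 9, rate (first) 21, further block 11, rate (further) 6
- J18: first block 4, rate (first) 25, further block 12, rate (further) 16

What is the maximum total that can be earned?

592

Rank every tier by rate: J18/tier1 25 > J22/tier1 23 > J14/tier1 21 > J22/tier2 18 > J18/tier2 16 > J34/tier1 11 > J14/tier2 6 > J34/tier2 3.
Fill J18 tier1 block (4 at 25) → 24 left.
J22 tier1 at 23: fill all 7 → 17 left.
Fill J14 tier1 block (9 at 21) → 8 left.
J22 tier2 at 18: fill all 7 → 1 left.
J18 tier2 at 16: only 1 left, fill 1.
Total = 25×4 + 23×7 + 21×9 + 18×7 + 16×1 = 592.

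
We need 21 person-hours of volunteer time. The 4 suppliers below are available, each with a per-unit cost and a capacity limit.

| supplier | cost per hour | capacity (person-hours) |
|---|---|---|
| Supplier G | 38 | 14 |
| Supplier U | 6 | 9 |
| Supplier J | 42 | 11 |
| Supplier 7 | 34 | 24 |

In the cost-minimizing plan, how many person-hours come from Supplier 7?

Fill from the cheapest supplier first.
Take 9 from Supplier U at 6 — need 12 more.
Take 12 from Supplier 7 at 34 to finish.
Supplier G, Supplier J: unused.

12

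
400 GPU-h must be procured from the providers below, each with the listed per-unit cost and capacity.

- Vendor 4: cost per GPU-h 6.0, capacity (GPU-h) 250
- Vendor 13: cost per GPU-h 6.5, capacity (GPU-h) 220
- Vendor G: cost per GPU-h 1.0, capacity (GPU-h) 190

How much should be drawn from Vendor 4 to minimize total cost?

210

Fill from the cheapest provider first.
Take 190 from Vendor G at 1.0 → need 210 more.
Vendor 4 (6.0): take the remaining 210 → done.
Vendor 13: unused.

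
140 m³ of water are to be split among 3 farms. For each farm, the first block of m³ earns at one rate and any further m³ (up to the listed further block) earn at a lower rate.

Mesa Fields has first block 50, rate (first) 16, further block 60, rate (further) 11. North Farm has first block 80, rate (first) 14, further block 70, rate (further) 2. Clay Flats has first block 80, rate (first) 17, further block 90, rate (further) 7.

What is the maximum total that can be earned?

2300

Order all 6 blocks by rate: Clay Flats/tier1 17 > Mesa Fields/tier1 16 > North Farm/tier1 14 > Mesa Fields/tier2 11 > Clay Flats/tier2 7 > North Farm/tier2 2.
Clay Flats/tier1 (17): +80 → 60 left.
Mesa Fields tier1 at 16: fill all 50 → 10 left.
North Farm/tier1: +10 of 80 at 14; pool empty.
Total = 17×80 + 16×50 + 14×10 = 2300.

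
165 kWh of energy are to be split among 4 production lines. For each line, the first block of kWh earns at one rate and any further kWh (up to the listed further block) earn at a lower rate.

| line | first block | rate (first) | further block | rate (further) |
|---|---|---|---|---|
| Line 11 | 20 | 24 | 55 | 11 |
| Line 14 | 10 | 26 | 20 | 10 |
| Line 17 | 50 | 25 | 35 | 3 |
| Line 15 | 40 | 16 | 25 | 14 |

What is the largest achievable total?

3200

Order all 8 blocks by rate: Line 14/first 26 > Line 17/first 25 > Line 11/first 24 > Line 15/first 16 > Line 15/second 14 > Line 11/second 11 > Line 14/second 10 > Line 17/second 3.
Fill Line 14 first block (10 at 26) → 155 left.
Line 17/first (25): +50 → 105 left.
Fill Line 11 first block (20 at 24) → 85 left.
Line 15 first at 16: fill all 40 → 45 left.
Fill Line 15 second block (25 at 14) → 20 left.
20 remain; put them into Line 11 second at 11.
Total = 26×10 + 25×50 + 24×20 + 16×40 + 14×25 + 11×20 = 3200.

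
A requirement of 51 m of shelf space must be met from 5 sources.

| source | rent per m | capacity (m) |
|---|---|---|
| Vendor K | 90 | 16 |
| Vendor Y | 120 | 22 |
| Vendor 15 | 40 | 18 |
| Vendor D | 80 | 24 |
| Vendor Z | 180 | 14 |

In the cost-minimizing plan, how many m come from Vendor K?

9

Cheapest first:
Vendor 15 at 40: take all 18 m — 33 still needed.
Vendor D at 80: take all 24 m — 9 still needed.
Vendor K (90): take the remaining 9 — done.
Vendor Y, Vendor Z: unused.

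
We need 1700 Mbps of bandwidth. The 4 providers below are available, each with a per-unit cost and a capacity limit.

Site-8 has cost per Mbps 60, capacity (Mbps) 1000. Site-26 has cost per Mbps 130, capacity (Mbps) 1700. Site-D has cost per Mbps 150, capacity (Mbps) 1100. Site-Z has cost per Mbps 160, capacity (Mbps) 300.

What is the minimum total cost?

151000

Cheapest first:
Site-8 at 60: take all 1000 Mbps ; 700 still needed.
Take 700 from Site-26 at 130 to finish.
Site-D, Site-Z: unused.
Cost = 1000×60 + 700×130 = 151000.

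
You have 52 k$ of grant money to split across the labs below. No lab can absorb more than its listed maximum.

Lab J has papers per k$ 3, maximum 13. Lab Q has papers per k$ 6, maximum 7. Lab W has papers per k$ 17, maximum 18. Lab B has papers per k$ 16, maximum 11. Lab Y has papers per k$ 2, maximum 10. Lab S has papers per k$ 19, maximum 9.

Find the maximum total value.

716

Rank by papers per k$: Lab S 19 > Lab W 17 > Lab B 16 > Lab Q 6 > Lab J 3 > Lab Y 2.
Give Lab S 9 to hit its cap of 9 → 43 left.
Lab W takes 18 to reach its cap of 18 → 25 left.
Lab B takes 11 to reach its cap of 11 → 14 left.
Lab Q: +7 to 7 (cap) → 7 left.
Lab J has room for 13 but only 7 remain, so it gets 7.
Total = 3×7 + 6×7 + 17×18 + 16×11 + 19×9 = 716.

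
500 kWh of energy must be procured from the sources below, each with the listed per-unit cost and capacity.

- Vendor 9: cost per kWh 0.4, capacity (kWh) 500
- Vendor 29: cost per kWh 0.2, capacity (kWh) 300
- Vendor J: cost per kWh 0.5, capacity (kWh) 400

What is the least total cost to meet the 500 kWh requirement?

Use sources in increasing cost order.
Vendor 29 at 0.2: take all 300 kWh — 200 still needed.
Vendor 9 at 0.4: take 200 of its 500 — requirement met.
Vendor J: unused.
Cost = 300×0.2 + 200×0.4 = 140.

140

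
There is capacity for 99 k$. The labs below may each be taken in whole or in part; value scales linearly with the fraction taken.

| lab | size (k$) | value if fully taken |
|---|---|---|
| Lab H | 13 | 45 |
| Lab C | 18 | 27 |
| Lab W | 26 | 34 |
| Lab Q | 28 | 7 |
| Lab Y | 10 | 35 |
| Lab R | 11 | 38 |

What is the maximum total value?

Best value per unit of size first: Lab Y 35/10≈3.5, Lab H 45/13≈3.46, Lab R 38/11≈3.45, Lab C 27/18≈1.5, Lab W 34/26≈1.31, Lab Q 7/28≈0.25.
Take all of Lab Y (10 k$, value 35) ; 89 k$ left.
All 13 k$ of Lab H fit (value 45) ; 76 remain.
All 11 k$ of Lab R fit (value 38) ; 65 remain.
Lab C: take in full, 18 k$ for value 27 ; 47 left.
Take all of Lab W (26 k$, value 34) ; 21 k$ left.
Fill the last 21 k$ with part of Lab Q: 21/28 of it earns 5.25.
Total value = 184.25.

184.25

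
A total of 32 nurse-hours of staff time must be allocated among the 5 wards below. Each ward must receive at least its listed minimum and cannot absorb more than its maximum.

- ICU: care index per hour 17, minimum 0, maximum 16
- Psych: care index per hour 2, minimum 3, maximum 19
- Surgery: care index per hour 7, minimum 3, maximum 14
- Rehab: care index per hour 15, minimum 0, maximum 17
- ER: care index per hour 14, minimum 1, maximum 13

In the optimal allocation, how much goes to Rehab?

Meeting every minimum uses 0+3+3+0+1 = 7 nurse-hours, leaving 25.
Rank by care index per hour: ICU 17 > Rehab 15 > ER 14 > Surgery 7 > Psych 2.
ICU takes 16 more to reach its cap of 16 — 9 left.
Rehab has room for 17 more but only 9 remain, so it gets 9.

9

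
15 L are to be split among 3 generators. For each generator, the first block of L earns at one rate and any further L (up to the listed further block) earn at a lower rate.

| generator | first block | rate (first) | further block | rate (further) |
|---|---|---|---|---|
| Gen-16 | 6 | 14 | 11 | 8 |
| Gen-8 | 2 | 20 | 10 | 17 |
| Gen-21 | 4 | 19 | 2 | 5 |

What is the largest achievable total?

Order all 6 blocks by rate: Gen-8/T1 20 > Gen-21/T1 19 > Gen-8/T2 17 > Gen-16/T1 14 > Gen-16/T2 8 > Gen-21/T2 5.
Gen-8 T1 at 20: fill all 2 ; 13 left.
Gen-21/T1 (19): +4 ; 9 left.
Gen-8/T2: +9 of 10 at 17; pool empty.
Total = 20×2 + 19×4 + 17×9 = 269.

269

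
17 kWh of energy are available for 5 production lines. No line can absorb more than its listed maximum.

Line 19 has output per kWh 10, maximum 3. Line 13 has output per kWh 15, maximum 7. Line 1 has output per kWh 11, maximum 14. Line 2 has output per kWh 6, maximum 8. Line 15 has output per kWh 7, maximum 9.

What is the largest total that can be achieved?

215

Highest output per kWh first: Line 13 15 > Line 1 11 > Line 19 10 > Line 15 7 > Line 2 6.
Line 13: +7 to 7 (cap) → 10 left.
Line 1: +10 (room for 14) → 10. Pool exhausted.
Total = 15×7 + 11×10 = 215.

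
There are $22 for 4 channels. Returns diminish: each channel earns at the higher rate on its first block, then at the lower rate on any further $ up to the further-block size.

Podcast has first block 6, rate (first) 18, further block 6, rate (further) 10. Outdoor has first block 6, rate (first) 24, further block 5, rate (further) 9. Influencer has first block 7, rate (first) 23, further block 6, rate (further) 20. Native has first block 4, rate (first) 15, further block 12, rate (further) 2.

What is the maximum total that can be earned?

Order all 8 blocks by rate: Outdoor/T1 24 > Influencer/T1 23 > Influencer/T2 20 > Podcast/T1 18 > Native/T1 15 > Podcast/T2 10 > Outdoor/T2 9 > Native/T2 2.
Fill Outdoor T1 block (6 at 24) ; 16 left.
Fill Influencer T1 block (7 at 23) ; 9 left.
Influencer/T2 (20): +6 ; 3 left.
Podcast T1 at 18: only 3 left, fill 3.
Total = 24×6 + 23×7 + 20×6 + 18×3 = 479.

479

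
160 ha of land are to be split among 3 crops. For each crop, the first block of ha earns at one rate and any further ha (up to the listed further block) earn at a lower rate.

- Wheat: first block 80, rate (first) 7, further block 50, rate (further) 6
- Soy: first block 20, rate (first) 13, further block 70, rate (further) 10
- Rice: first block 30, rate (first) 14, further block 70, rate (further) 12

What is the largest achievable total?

1920

Rank every tier by rate: Rice/tier1 14 > Soy/tier1 13 > Rice/tier2 12 > Soy/tier2 10 > Wheat/tier1 7 > Wheat/tier2 6.
Rice tier1 at 14: fill all 30 → 130 left.
Soy/tier1 (13): +20 → 110 left.
Rice/tier2 (12): +70 → 40 left.
Soy/tier2: +40 of 70 at 10; pool empty.
Total = 14×30 + 13×20 + 12×70 + 10×40 = 1920.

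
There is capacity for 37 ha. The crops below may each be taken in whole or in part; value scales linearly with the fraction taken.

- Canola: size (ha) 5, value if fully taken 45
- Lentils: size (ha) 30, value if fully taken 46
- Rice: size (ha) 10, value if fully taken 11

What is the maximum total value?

93.2

Best value per unit of size first: Canola 45/5≈9, Lentils 46/30≈1.53, Rice 11/10≈1.1.
All 5 ha of Canola fit (value 45) — 32 remain.
Lentils: take in full, 30 ha for value 46 — 2 left.
Only 2 ha remain; take 2/10 of Rice for value 11×2/10 = 2.2.
Total value = 93.2.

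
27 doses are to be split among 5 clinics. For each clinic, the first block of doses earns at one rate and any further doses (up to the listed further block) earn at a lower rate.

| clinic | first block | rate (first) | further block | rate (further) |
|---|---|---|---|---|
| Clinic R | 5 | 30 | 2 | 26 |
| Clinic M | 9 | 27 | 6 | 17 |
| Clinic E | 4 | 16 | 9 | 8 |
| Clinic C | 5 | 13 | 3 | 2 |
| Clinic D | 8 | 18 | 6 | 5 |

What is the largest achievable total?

640

Rank every tier by rate: Clinic R/tier1 30 > Clinic M/tier1 27 > Clinic R/tier2 26 > Clinic D/tier1 18 > Clinic M/tier2 17 > Clinic E/tier1 16 > Clinic C/tier1 13 > Clinic E/tier2 8 > Clinic D/tier2 5 > Clinic C/tier2 2.
Fill Clinic R tier1 block (5 at 30) — 22 left.
Clinic M tier1 at 27: fill all 9 — 13 left.
Clinic R/tier2 (26): +2 — 11 left.
Fill Clinic D tier1 block (8 at 18) — 3 left.
3 remain; put them into Clinic M tier2 at 17.
Total = 30×5 + 27×9 + 26×2 + 18×8 + 17×3 = 640.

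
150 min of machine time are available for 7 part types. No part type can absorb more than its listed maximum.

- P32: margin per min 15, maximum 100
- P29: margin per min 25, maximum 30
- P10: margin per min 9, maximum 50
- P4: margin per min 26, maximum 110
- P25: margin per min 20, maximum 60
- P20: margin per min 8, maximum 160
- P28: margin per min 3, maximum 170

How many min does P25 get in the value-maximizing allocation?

10

Highest margin per min first: P4 26 > P29 25 > P25 20 > P32 15 > P10 9 > P20 8 > P28 3.
P4 takes 110 to reach its cap of 110 ; 40 left.
Give P29 30 to hit its cap of 30 ; 10 left.
P25: +10 (room for 60) → 10. Pool exhausted.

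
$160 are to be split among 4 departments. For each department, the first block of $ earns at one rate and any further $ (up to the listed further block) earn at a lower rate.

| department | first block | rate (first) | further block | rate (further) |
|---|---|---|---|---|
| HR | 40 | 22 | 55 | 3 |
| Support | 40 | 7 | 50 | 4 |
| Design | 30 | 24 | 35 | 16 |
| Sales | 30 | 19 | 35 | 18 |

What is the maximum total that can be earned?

Treat each block as its own option and order by rate: Design/first 24 > HR/first 22 > Sales/first 19 > Sales/second 18 > Design/second 16 > Support/first 7 > Support/second 4 > HR/second 3.
Fill Design first block (30 at 24) → 130 left.
Fill HR first block (40 at 22) → 90 left.
Fill Sales first block (30 at 19) → 60 left.
Sales second at 18: fill all 35 → 25 left.
Design/second: +25 of 35 at 16; pool empty.
Total = 24×30 + 22×40 + 19×30 + 18×35 + 16×25 = 3200.

3200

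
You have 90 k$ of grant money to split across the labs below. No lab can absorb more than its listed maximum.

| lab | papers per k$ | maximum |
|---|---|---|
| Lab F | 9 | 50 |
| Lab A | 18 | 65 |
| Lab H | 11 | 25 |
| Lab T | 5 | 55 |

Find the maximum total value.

1445

Rank by papers per k$: Lab A 18 > Lab H 11 > Lab F 9 > Lab T 5.
Lab A takes 65 to reach its cap of 65 → 25 left.
Lab H: +25 to 25 (cap) → 0 left.
Total = 18×65 + 11×25 = 1445.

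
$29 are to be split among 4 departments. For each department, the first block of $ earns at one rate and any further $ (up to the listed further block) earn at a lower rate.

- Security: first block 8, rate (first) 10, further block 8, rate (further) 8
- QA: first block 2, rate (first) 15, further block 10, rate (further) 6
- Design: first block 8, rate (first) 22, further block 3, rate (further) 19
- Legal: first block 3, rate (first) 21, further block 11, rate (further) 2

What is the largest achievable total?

Order all 8 blocks by rate: Design/T1 22 > Legal/T1 21 > Design/T2 19 > QA/T1 15 > Security/T1 10 > Security/T2 8 > QA/T2 6 > Legal/T2 2.
Design T1 at 22: fill all 8 → 21 left.
Legal T1 at 21: fill all 3 → 18 left.
Design T2 at 19: fill all 3 → 15 left.
Fill QA T1 block (2 at 15) → 13 left.
Fill Security T1 block (8 at 10) → 5 left.
5 remain; put them into Security T2 at 8.
Total = 22×8 + 21×3 + 19×3 + 15×2 + 10×8 + 8×5 = 446.

446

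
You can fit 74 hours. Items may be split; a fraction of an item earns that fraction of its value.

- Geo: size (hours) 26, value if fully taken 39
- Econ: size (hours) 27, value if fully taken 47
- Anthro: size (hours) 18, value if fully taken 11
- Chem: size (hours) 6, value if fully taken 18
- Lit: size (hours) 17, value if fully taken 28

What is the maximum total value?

129

Best value per unit of size first: Chem 18/6≈3, Econ 47/27≈1.74, Lit 28/17≈1.65, Geo 39/26≈1.5, Anthro 11/18≈0.611.
Take all of Chem (6 hours, value 18) ; 68 hours left.
Econ: take in full, 27 hours for value 47 ; 41 left.
Lit: take in full, 17 hours for value 28 ; 24 left.
Fill the last 24 hours with part of Geo: 24/26 of it earns 36.
Total value = 129.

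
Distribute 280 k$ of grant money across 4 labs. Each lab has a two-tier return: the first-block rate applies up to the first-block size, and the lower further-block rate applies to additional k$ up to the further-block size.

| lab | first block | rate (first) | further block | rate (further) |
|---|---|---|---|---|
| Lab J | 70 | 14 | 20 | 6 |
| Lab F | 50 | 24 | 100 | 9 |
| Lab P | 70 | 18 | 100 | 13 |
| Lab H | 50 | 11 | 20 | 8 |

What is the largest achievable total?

Treat each block as its own option and order by rate: Lab F/tier1 24 > Lab P/tier1 18 > Lab J/tier1 14 > Lab P/tier2 13 > Lab H/tier1 11 > Lab F/tier2 9 > Lab H/tier2 8 > Lab J/tier2 6.
Lab F/tier1 (24): +50 ; 230 left.
Lab P tier1 at 18: fill all 70 ; 160 left.
Lab J/tier1 (14): +70 ; 90 left.
Lab P tier2 at 13: only 90 left, fill 90.
Total = 24×50 + 18×70 + 14×70 + 13×90 = 4610.

4610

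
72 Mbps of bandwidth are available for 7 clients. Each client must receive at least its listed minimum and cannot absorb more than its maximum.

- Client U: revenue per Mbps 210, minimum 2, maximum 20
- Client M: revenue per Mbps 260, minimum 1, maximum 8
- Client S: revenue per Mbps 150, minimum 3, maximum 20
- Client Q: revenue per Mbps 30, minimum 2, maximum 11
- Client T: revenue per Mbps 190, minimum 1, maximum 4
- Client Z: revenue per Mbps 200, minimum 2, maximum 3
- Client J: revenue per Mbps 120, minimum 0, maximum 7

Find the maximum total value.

11780

Meeting every minimum uses 2+1+3+2+1+2+0 = 11 Mbps, leaving 61.
Order the clients by revenue per Mbps: Client M 260 > Client U 210 > Client Z 200 > Client T 190 > Client S 150 > Client J 120 > Client Q 30.
Client M: +7 to 8 (cap) → 54 left.
Client U takes 18 more to reach its cap of 20 → 36 left.
Give Client Z 1 more to hit its cap of 3 → 35 left.
Client T: +3 to 4 (cap) → 32 left.
Give Client S 17 more to hit its cap of 20 → 15 left.
Client J takes 7 more to reach its cap of 7 → 8 left.
Only 8 left; Client Q takes them to reach 10.
Total = 210×20 + 260×8 + 150×20 + 30×10 + 190×4 + 200×3 + 120×7 = 11780.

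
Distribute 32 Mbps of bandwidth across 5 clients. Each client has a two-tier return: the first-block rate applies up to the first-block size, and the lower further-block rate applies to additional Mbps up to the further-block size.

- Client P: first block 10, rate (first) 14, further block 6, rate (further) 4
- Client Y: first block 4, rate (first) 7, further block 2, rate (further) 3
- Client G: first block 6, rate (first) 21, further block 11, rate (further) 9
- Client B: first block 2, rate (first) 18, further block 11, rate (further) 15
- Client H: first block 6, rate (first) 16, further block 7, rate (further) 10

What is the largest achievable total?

521

Order all 10 blocks by rate: Client G/tier1 21 > Client B/tier1 18 > Client H/tier1 16 > Client B/tier2 15 > Client P/tier1 14 > Client H/tier2 10 > Client G/tier2 9 > Client Y/tier1 7 > Client P/tier2 4 > Client Y/tier2 3.
Fill Client G tier1 block (6 at 21) — 26 left.
Client B/tier1 (18): +2 — 24 left.
Fill Client H tier1 block (6 at 16) — 18 left.
Client B/tier2 (15): +11 — 7 left.
Client P tier1 at 14: only 7 left, fill 7.
Total = 21×6 + 18×2 + 16×6 + 15×11 + 14×7 = 521.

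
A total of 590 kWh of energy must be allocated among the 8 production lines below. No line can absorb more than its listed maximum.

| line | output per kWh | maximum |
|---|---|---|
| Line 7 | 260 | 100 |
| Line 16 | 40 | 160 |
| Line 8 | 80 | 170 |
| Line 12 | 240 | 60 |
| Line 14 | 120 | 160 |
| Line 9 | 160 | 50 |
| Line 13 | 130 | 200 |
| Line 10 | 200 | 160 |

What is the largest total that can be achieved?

Highest output per kWh first: Line 7 260 > Line 12 240 > Line 10 200 > Line 9 160 > Line 13 130 > Line 14 120 > Line 8 80 > Line 16 40.
Line 7: +100 to 100 (cap) — 490 left.
Give Line 12 60 to hit its cap of 60 — 430 left.
Line 10: +160 to 160 (cap) — 270 left.
Give Line 9 50 to hit its cap of 50 — 220 left.
Line 13: +200 to 200 (cap) — 20 left.
Line 14 has room for 160 but only 20 remain, so it gets 20.
Total = 260×100 + 240×60 + 120×20 + 160×50 + 130×200 + 200×160 = 108800.

108800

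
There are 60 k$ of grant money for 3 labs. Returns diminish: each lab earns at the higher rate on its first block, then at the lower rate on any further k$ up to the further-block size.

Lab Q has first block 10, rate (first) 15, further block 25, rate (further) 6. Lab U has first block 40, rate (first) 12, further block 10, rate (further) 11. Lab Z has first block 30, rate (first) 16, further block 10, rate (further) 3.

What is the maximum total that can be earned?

Treat each block as its own option and order by rate: Lab Z/T1 16 > Lab Q/T1 15 > Lab U/T1 12 > Lab U/T2 11 > Lab Q/T2 6 > Lab Z/T2 3.
Lab Z T1 at 16: fill all 30 — 30 left.
Lab Q/T1 (15): +10 — 20 left.
20 remain; put them into Lab U T1 at 12.
Total = 16×30 + 15×10 + 12×20 = 870.

870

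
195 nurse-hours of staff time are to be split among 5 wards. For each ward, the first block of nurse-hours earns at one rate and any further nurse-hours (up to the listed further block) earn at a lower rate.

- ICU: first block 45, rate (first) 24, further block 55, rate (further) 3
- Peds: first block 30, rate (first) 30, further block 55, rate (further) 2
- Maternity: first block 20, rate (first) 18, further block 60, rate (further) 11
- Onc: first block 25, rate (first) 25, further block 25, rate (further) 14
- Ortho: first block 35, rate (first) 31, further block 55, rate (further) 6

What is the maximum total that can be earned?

4565

Treat each block as its own option and order by rate: Ortho/first 31 > Peds/first 30 > Onc/first 25 > ICU/first 24 > Maternity/first 18 > Onc/second 14 > Maternity/second 11 > Ortho/second 6 > ICU/second 3 > Peds/second 2.
Ortho first at 31: fill all 35 ; 160 left.
Fill Peds first block (30 at 30) ; 130 left.
Onc first at 25: fill all 25 ; 105 left.
Fill ICU first block (45 at 24) ; 60 left.
Maternity/first (18): +20 ; 40 left.
Onc/second (14): +25 ; 15 left.
Maternity second at 11: only 15 left, fill 15.
Total = 31×35 + 30×30 + 25×25 + 24×45 + 18×20 + 14×25 + 11×15 = 4565.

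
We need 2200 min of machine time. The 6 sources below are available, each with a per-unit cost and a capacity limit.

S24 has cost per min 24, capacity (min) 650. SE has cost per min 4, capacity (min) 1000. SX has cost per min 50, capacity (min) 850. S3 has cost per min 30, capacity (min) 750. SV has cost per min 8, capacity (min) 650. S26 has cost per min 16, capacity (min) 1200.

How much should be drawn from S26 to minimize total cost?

Use sources in increasing cost order.
SE (4): use full 1000 → 1200 min to go.
SV at 8: take all 650 min → 550 still needed.
S26 (16): take the remaining 550 → done.
S24, S3, SX: unused.

550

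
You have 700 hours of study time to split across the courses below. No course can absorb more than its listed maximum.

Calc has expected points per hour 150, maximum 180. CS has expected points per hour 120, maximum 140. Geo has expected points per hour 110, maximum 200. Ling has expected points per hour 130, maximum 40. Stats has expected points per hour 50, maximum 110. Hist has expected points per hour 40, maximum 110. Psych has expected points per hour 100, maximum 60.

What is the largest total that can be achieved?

81000

Rank by expected points per hour: Calc 150 > Ling 130 > CS 120 > Geo 110 > Psych 100 > Stats 50 > Hist 40.
Calc: +180 to 180 (cap) ; 520 left.
Ling takes 40 to reach its cap of 40 ; 480 left.
Give CS 140 to hit its cap of 140 ; 340 left.
Geo takes 200 to reach its cap of 200 ; 140 left.
Psych: +60 to 60 (cap) ; 80 left.
Stats: +80 (room for 110) → 80. Pool exhausted.
Total = 150×180 + 120×140 + 110×200 + 130×40 + 50×80 + 100×60 = 81000.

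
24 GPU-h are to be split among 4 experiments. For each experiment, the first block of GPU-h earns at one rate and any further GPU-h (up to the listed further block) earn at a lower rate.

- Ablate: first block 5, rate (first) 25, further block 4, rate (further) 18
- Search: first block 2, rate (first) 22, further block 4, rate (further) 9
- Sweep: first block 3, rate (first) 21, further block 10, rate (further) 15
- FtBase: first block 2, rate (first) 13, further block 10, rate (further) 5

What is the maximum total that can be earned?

454

Treat each block as its own option and order by rate: Ablate/first 25 > Search/first 22 > Sweep/first 21 > Ablate/second 18 > Sweep/second 15 > FtBase/first 13 > Search/second 9 > FtBase/second 5.
Ablate/first (25): +5 ; 19 left.
Fill Search first block (2 at 22) ; 17 left.
Sweep first at 21: fill all 3 ; 14 left.
Ablate/second (18): +4 ; 10 left.
Sweep/second (15): +10 ; 0 left.
Total = 25×5 + 22×2 + 21×3 + 18×4 + 15×10 = 454.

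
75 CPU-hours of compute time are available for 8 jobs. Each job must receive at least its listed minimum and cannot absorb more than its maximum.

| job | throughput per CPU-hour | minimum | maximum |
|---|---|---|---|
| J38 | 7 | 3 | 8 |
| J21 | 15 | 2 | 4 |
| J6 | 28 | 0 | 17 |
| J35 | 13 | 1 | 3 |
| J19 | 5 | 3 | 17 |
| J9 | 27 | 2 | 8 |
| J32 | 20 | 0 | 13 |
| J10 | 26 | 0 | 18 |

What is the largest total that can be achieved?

Meeting every minimum uses 3+2+0+1+3+2+0+0 = 11 CPU-hours, leaving 64.
Highest throughput per CPU-hour first: J6 28 > J9 27 > J10 26 > J32 20 > J21 15 > J35 13 > J38 7 > J19 5.
Give J6 17 more to hit its cap of 17 → 47 left.
J9 takes 6 more to reach its cap of 8 → 41 left.
J10 takes 18 more to reach its cap of 18 → 23 left.
Give J32 13 more to hit its cap of 13 → 10 left.
J21 takes 2 more to reach its cap of 4 → 8 left.
J35 takes 2 more to reach its cap of 3 → 6 left.
Give J38 5 more to hit its cap of 8 → 1 left.
J19 has room for 14 more but only 1 remain, so it gets 4.
Total = 7×8 + 15×4 + 28×17 + 13×3 + 5×4 + 27×8 + 20×13 + 26×18 = 1595.

1595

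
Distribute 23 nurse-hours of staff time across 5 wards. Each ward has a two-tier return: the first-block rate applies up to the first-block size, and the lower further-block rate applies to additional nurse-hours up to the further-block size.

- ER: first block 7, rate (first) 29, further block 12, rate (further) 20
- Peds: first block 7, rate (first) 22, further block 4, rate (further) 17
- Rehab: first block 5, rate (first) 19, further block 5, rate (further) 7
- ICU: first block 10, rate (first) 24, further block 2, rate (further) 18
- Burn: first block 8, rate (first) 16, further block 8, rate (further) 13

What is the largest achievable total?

Order all 10 blocks by rate: ER/first 29 > ICU/first 24 > Peds/first 22 > ER/second 20 > Rehab/first 19 > ICU/second 18 > Peds/second 17 > Burn/first 16 > Burn/second 13 > Rehab/second 7.
ER/first (29): +7 — 16 left.
ICU/first (24): +10 — 6 left.
Peds/first: +6 of 7 at 22; pool empty.
Total = 29×7 + 24×10 + 22×6 = 575.

575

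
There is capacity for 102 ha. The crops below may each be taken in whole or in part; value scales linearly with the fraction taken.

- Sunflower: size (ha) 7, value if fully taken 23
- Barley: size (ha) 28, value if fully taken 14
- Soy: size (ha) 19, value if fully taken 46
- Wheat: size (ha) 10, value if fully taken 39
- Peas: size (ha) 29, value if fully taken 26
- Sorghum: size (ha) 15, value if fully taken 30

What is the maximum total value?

Rank by value-to-size ratio: Wheat 39/10≈3.9, Sunflower 23/7≈3.29, Soy 46/19≈2.42, Sorghum 30/15≈2, Peas 26/29≈0.897, Barley 14/28≈0.5.
Wheat: take in full, 10 ha for value 39 ; 92 left.
All 7 ha of Sunflower fit (value 23) ; 85 remain.
Take all of Soy (19 ha, value 46) ; 66 ha left.
All 15 ha of Sorghum fit (value 30) ; 51 remain.
All 29 ha of Peas fit (value 26) ; 22 remain.
Fill the last 22 ha with part of Barley: 22/28 of it earns 11.
Total value = 175.

175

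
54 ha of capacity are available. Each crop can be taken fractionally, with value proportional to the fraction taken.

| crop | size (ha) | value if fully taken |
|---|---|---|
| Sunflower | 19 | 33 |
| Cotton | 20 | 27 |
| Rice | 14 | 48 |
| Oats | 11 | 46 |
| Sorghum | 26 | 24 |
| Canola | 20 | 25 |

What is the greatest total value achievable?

140.5

Sort by value density: Oats 46/11≈4.18, Rice 48/14≈3.43, Sunflower 33/19≈1.74, Cotton 27/20≈1.35, Canola 25/20≈1.25, Sorghum 24/26≈0.923.
Take all of Oats (11 ha, value 46) ; 43 ha left.
Rice: take in full, 14 ha for value 48 ; 29 left.
Take all of Sunflower (19 ha, value 33) ; 10 ha left.
10 ha left: a 10/20 share of Cotton gives 27×10/20 = 13.5.
Total value = 140.5.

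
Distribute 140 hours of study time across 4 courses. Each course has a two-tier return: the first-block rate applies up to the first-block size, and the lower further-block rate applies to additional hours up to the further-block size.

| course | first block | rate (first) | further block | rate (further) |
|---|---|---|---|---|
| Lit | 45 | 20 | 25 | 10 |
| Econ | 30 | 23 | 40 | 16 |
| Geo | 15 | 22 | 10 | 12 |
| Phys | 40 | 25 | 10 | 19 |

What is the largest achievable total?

Order all 8 blocks by rate: Phys/T1 25 > Econ/T1 23 > Geo/T1 22 > Lit/T1 20 > Phys/T2 19 > Econ/T2 16 > Geo/T2 12 > Lit/T2 10.
Phys/T1 (25): +40 — 100 left.
Econ T1 at 23: fill all 30 — 70 left.
Geo T1 at 22: fill all 15 — 55 left.
Lit/T1 (20): +45 — 10 left.
Phys T2 at 19: fill all 10 — 0 left.
Total = 25×40 + 23×30 + 22×15 + 20×45 + 19×10 = 3110.

3110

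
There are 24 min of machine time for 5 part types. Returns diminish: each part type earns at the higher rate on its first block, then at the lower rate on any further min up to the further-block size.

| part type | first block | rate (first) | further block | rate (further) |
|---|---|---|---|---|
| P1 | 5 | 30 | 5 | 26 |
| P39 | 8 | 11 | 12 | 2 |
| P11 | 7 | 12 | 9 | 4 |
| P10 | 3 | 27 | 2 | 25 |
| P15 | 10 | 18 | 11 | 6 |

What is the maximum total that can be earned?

573

Treat each block as its own option and order by rate: P1/first 30 > P10/first 27 > P1/second 26 > P10/second 25 > P15/first 18 > P11/first 12 > P39/first 11 > P15/second 6 > P11/second 4 > P39/second 2.
P1 first at 30: fill all 5 → 19 left.
P10/first (27): +3 → 16 left.
P1/second (26): +5 → 11 left.
P10 second at 25: fill all 2 → 9 left.
P15/first: +9 of 10 at 18; pool empty.
Total = 30×5 + 27×3 + 26×5 + 25×2 + 18×9 = 573.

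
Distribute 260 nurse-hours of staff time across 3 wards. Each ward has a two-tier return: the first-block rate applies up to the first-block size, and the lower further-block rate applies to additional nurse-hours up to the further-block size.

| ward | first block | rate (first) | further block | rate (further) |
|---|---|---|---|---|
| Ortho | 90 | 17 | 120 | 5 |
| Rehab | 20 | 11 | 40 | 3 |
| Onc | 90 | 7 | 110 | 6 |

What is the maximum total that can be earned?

Rank every tier by rate: Ortho/T1 17 > Rehab/T1 11 > Onc/T1 7 > Onc/T2 6 > Ortho/T2 5 > Rehab/T2 3.
Ortho/T1 (17): +90 ; 170 left.
Rehab T1 at 11: fill all 20 ; 150 left.
Onc T1 at 7: fill all 90 ; 60 left.
Onc/T2: +60 of 110 at 6; pool empty.
Total = 17×90 + 11×20 + 7×90 + 6×60 = 2740.

2740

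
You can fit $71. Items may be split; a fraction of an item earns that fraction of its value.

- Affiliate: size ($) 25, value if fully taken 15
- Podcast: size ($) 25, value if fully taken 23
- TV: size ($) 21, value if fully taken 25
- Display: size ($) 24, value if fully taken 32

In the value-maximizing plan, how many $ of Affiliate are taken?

Sort by value density: Display 32/24≈1.33, TV 25/21≈1.19, Podcast 23/25≈0.92, Affiliate 15/25≈0.6.
Take all of Display (24 $, value 32) — 47 $ left.
All 21 $ of TV fit (value 25) — 26 remain.
Podcast: take in full, 25 $ for value 23 — 1 left.
Fill the last 1 $ with part of Affiliate: 1/25 of it earns 0.6.

1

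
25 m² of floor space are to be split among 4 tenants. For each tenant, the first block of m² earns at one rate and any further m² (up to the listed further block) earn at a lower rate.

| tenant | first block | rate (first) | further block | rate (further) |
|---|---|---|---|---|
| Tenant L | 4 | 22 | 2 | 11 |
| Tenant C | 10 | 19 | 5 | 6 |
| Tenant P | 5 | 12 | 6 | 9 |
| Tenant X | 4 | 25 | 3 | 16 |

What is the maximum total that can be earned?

Rank every tier by rate: Tenant X/first 25 > Tenant L/first 22 > Tenant C/first 19 > Tenant X/second 16 > Tenant P/first 12 > Tenant L/second 11 > Tenant P/second 9 > Tenant C/second 6.
Tenant X/first (25): +4 → 21 left.
Fill Tenant L first block (4 at 22) → 17 left.
Fill Tenant C first block (10 at 19) → 7 left.
Tenant X second at 16: fill all 3 → 4 left.
Tenant P/first: +4 of 5 at 12; pool empty.
Total = 25×4 + 22×4 + 19×10 + 16×3 + 12×4 = 474.

474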